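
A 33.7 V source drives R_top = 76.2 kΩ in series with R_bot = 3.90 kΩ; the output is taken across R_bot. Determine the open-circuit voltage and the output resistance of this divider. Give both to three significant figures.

V_th = 1.64 V, R_th = 3.71 kΩ

V_th is the open-circuit tap voltage: 33.7 × 3.90/(76.2 + 3.90) = 1.64 V.
With the supply zeroed, R_top and R_bot appear in parallel from the tap: R_th = R_top‖R_bot = (76.2 × 3.90)/80.10 = 3.71 kΩ.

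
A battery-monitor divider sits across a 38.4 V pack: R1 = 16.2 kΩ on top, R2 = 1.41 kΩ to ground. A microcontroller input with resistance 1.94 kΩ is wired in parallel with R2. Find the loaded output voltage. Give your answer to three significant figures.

V_out ≈ 1.84 V

The load sits in parallel with R2: R2‖R_L = (1.41 × 1.94) / (1.41 + 1.94) = 0.8165 kΩ.
V_out = 38.4 × 0.8165 / (16.2 + 0.8165) = 38.4 × 0.8165/17.02 = 1.84 V.
(Unloaded it would have been 3.07 V.)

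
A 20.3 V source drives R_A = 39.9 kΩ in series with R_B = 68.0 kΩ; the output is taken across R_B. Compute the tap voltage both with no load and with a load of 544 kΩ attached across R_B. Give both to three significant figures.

Open-circuit: V = 20.3 × 68.0/(39.9 + 68.0) = 12.8 V.
With the load, R_B becomes R_B‖R_L = 60.44 kΩ, so V = 20.3 × 60.44/100.3 = 12.2 V.

Unloaded: 12.8 V; loaded: 12.2 V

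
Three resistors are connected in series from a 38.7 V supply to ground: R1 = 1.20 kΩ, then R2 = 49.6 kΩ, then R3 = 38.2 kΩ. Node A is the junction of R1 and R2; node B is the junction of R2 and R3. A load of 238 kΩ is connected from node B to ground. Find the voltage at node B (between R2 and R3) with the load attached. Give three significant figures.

V ≈ 15.2 V

At node B, R3 is in parallel with the load: R3‖R_L = 32.92 kΩ.
Below node A the resistance is R2 + (R3‖R_L) = 82.52 kΩ, so V_A = 38.7 × 82.52/83.72 = 38.15 V.
Then V_B = V_A × (R3‖R_L)/(R2 + R3‖R_L) = 38.15 × 32.92/82.52 = 15.2 V.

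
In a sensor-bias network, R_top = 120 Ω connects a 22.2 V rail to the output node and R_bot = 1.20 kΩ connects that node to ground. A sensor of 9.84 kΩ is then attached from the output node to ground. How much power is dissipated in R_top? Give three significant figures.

P ≈ 41.8 mW

Total resistance from the source is R_top + (R_bot‖R_L) = 1190 Ω, so I = 22.2/1190 Ω = 18.66 mA.
P = I²·R_top = (18.66 mA)² × 120 Ω = 41.8 mW.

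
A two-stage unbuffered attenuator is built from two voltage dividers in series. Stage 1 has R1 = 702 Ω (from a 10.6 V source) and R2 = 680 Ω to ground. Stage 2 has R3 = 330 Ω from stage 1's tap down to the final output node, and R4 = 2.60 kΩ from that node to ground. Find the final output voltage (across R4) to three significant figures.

V_out ≈ 4.14 V

Stage 2 presents R3+R4 = 2930 Ω as a load on stage 1's tap.
Stage 1's lower leg becomes R2‖(R3+R4) = 551.9 Ω, so V_mid = 10.6 × 551.9/1254 = 4.666 V.
Stage 2 is itself unloaded: V_out = V_mid × R4/(R3+R4) = 4.666 × 2600/2930 = 4.14 V.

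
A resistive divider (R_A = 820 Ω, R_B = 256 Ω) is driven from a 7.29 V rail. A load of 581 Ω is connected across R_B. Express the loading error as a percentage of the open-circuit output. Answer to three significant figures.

25.1 %

The divider's output (Thévenin) resistance is R_A‖R_B = 195.1 Ω.
Fractional drop under load = R_th/(R_th + R_L) = 195.1 / (195.1 + 581) = 0.2514.
So the output falls by 25.1 %.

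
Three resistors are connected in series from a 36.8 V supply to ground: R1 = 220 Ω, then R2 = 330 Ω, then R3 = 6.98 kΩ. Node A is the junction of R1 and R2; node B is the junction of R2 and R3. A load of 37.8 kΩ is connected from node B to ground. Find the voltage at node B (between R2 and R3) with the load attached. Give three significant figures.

At node B, R3 is in parallel with the load: R3‖R_L = 5892 Ω.
Below node A the resistance is R2 + (R3‖R_L) = 6222 Ω, so V_A = 36.8 × 6222/6442 = 35.54 V.
Then V_B = V_A × (R3‖R_L)/(R2 + R3‖R_L) = 35.54 × 5892/6222 = 33.7 V.

V ≈ 33.7 V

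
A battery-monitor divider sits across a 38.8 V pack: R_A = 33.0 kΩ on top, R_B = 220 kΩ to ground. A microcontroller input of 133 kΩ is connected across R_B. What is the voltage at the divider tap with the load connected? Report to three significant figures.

V_out ≈ 27.8 V

The load sits in parallel with R_B: R_B‖R_L = (220 × 133) / (220 + 133) = 82.89 kΩ.
V_out = 38.8 × 82.89 / (33.0 + 82.89) = 38.8 × 82.89/115.9 = 27.8 V.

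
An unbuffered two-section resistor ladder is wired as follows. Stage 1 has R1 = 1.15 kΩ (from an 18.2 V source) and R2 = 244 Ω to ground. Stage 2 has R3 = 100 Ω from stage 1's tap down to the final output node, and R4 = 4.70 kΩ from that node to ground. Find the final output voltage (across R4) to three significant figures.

Stage 2 presents R3+R4 = 4800 Ω as a load on stage 1's tap.
Stage 1's lower leg becomes R2‖(R3+R4) = 232.2 Ω, so V_mid = 18.2 × 232.2/1382 = 3.057 V.
Stage 2 is itself unloaded: V_out = V_mid × R4/(R3+R4) = 3.057 × 4700/4800 = 2.99 V.

V_out ≈ 2.99 V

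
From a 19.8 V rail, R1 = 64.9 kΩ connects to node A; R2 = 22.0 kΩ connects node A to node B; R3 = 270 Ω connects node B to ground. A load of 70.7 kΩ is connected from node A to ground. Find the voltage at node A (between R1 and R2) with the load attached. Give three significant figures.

V ≈ 4.10 V

Below node A the series string R2+R3 = 22270 Ω sits in parallel with the 70700 Ω load: 16940 Ω.
V_A = 19.8 × 16940/(64900 + 16940) = 4.10 V.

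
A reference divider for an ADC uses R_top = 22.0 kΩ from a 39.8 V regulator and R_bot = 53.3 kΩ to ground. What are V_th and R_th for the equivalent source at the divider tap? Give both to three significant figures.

V_th = 28.2 V, R_th = 15.6 kΩ

V_th is the open-circuit tap voltage: 39.8 × 53.3/(22.0 + 53.3) = 28.2 V.
With the supply zeroed, R_top and R_bot appear in parallel from the tap: R_th = R_top‖R_bot = (22.0 × 53.3)/75.30 = 15.6 kΩ.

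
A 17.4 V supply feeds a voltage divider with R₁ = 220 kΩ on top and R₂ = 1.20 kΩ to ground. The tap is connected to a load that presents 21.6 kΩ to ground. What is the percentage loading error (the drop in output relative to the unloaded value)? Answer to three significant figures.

5.24 %

The divider's output (Thévenin) resistance is R₁‖R₂ = 1.193 kΩ.
Fractional drop under load = R_th/(R_th + R_L) = 1.193 / (1.193 + 21.6) = 0.05236.
So the output falls by 5.24 %.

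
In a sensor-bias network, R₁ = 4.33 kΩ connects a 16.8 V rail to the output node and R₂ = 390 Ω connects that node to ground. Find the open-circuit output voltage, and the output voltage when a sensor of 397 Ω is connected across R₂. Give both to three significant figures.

Unloaded: 1.39 V; loaded: 0.730 V

Open-circuit: V = 16.8 × 390/(4330 + 390) = 1.39 V.
With the load, R₂ becomes R₂‖R_L = 196.7 Ω, so V = 16.8 × 196.7/4527 = 0.730 V.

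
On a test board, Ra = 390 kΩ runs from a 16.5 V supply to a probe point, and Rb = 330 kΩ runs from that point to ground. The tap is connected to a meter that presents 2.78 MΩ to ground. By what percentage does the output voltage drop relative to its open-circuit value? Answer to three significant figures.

6.04 %

The divider's output (Thévenin) resistance is Ra‖Rb = 178.8 kΩ.
Fractional drop under load = R_th/(R_th + R_L) = 178.8 / (178.8 + 2780) = 0.06041.
So the output falls by 6.04 %.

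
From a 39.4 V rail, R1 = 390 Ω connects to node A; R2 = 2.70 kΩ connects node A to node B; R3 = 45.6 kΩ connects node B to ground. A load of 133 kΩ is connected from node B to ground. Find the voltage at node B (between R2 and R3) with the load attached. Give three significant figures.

V ≈ 36.1 V

At node B, R3 is in parallel with the load: R3‖R_L = 33960 Ω.
Below node A the resistance is R2 + (R3‖R_L) = 36660 Ω, so V_A = 39.4 × 36660/37050 = 38.99 V.
Then V_B = V_A × (R3‖R_L)/(R2 + R3‖R_L) = 38.99 × 33960/36660 = 36.1 V.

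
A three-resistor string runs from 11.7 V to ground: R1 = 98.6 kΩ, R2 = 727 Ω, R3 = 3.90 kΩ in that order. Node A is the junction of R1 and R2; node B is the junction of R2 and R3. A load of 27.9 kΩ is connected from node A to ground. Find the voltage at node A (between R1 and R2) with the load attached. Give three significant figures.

V ≈ 0.453 V

Below node A the series string R2+R3 = 4627 Ω sits in parallel with the 27900 Ω load: 3969 Ω.
V_A = 11.7 × 3969/(98600 + 3969) = 0.453 V.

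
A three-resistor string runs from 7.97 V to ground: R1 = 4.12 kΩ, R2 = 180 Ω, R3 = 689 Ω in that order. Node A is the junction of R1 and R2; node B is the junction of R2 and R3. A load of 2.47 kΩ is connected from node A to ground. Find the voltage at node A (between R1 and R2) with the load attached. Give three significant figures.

V ≈ 1.08 V

Below node A the series string R2+R3 = 869.0 Ω sits in parallel with the 2470 Ω load: 642.8 Ω.
V_A = 7.97 × 642.8/(4120 + 642.8) = 1.08 V.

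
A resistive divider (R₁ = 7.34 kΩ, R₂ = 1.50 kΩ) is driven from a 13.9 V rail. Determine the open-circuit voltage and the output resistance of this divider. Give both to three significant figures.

V_th is the open-circuit tap voltage: 13.9 × 1.50/(7.34 + 1.50) = 2.36 V.
With the supply zeroed, R₁ and R₂ appear in parallel from the tap: R_th = R₁‖R₂ = (7.34 × 1.50)/8.840 = 1.25 kΩ.

V_th = 2.36 V, R_th = 1.25 kΩ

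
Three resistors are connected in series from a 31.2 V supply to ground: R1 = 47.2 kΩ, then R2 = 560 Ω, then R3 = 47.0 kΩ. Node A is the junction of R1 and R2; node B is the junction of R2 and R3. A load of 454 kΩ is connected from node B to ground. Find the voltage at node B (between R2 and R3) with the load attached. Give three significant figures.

At node B, R3 is in parallel with the load: R3‖R_L = 42590 Ω.
Below node A the resistance is R2 + (R3‖R_L) = 43150 Ω, so V_A = 31.2 × 43150/90350 = 14.90 V.
Then V_B = V_A × (R3‖R_L)/(R2 + R3‖R_L) = 14.90 × 42590/43150 = 14.7 V.

V ≈ 14.7 V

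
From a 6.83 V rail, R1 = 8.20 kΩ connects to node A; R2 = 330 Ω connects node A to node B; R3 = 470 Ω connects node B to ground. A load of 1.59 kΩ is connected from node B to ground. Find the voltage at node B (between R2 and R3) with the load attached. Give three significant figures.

V ≈ 0.279 V

At node B, R3 is in parallel with the load: R3‖R_L = 362.8 Ω.
Below node A the resistance is R2 + (R3‖R_L) = 692.8 Ω, so V_A = 6.83 × 692.8/8893 = 0.5321 V.
Then V_B = V_A × (R3‖R_L)/(R2 + R3‖R_L) = 0.5321 × 362.8/692.8 = 0.279 V.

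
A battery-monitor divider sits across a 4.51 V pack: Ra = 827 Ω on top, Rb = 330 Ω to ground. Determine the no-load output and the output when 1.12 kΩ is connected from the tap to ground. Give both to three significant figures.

Unloaded: 1.29 V; loaded: 1.06 V

Open-circuit: V = 4.51 × 330/(827 + 330) = 1.29 V.
With the load, Rb becomes Rb‖R_L = 254.9 Ω, so V = 4.51 × 254.9/1082 = 1.06 V.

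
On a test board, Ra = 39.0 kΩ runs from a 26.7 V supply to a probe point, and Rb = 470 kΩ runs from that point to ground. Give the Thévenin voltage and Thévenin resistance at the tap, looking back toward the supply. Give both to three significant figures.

V_th = 24.7 V, R_th = 36.0 kΩ

V_th is the open-circuit tap voltage: 26.7 × 470/(39.0 + 470) = 24.7 V.
With the supply zeroed, Ra and Rb appear in parallel from the tap: R_th = Ra‖Rb = (39.0 × 470)/509.0 = 36.0 kΩ.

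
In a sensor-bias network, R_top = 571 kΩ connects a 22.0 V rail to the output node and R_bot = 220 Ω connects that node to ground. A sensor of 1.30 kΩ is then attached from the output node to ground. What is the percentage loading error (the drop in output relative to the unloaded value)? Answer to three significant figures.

The divider's output (Thévenin) resistance is R_top‖R_bot = 219.9 Ω.
Fractional drop under load = R_th/(R_th + R_L) = 219.9 / (219.9 + 1300) = 0.1447.
So the output falls by 14.5 %.

14.5 %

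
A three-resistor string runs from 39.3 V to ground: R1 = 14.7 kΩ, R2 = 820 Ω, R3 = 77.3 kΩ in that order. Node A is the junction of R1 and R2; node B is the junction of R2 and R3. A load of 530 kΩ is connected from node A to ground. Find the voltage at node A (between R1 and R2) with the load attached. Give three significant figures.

Below node A the series string R2+R3 = 78120 Ω sits in parallel with the 530000 Ω load: 68080 Ω.
V_A = 39.3 × 68080/(14700 + 68080) = 32.3 V.

V ≈ 32.3 V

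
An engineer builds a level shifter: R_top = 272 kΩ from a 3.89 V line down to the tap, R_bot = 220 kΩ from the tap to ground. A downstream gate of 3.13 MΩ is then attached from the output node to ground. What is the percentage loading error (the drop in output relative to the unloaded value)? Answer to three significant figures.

The divider's output (Thévenin) resistance is R_top‖R_bot = 121.6 kΩ.
Fractional drop under load = R_th/(R_th + R_L) = 121.6 / (121.6 + 3130) = 0.03740.
So the output falls by 3.74 %.

3.74 %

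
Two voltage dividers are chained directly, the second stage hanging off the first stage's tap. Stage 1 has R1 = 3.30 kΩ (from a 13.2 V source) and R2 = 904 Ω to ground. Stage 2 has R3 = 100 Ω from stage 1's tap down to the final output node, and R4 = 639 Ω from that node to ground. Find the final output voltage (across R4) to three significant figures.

Stage 2 presents R3+R4 = 739.0 Ω as a load on stage 1's tap.
Stage 1's lower leg becomes R2‖(R3+R4) = 406.6 Ω, so V_mid = 13.2 × 406.6/3707 = 1.448 V.
Stage 2 is itself unloaded: V_out = V_mid × R4/(R3+R4) = 1.448 × 639/739.0 = 1.25 V.

V_out ≈ 1.25 V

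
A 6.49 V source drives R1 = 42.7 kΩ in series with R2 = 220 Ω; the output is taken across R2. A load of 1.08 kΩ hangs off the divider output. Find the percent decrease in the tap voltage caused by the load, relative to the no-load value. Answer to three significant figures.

16.9 %

The divider's output (Thévenin) resistance is R1‖R2 = 218.9 Ω.
Fractional drop under load = R_th/(R_th + R_L) = 218.9 / (218.9 + 1080) = 0.1685.
So the output falls by 16.9 %.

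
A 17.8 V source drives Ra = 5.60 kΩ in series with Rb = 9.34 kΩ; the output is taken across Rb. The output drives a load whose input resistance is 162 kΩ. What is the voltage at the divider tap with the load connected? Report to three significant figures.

V_out ≈ 10.9 V

The load sits in parallel with Rb: Rb‖R_L = (9.34 × 162) / (9.34 + 162) = 8.831 kΩ.
V_out = 17.8 × 8.831 / (5.60 + 8.831) = 17.8 × 8.831/14.43 = 10.9 V.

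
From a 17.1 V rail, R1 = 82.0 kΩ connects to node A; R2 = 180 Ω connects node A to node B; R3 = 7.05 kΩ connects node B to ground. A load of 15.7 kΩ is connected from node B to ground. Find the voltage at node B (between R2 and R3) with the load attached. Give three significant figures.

V ≈ 0.956 V

At node B, R3 is in parallel with the load: R3‖R_L = 4865 Ω.
Below node A the resistance is R2 + (R3‖R_L) = 5045 Ω, so V_A = 17.1 × 5045/87050 = 0.9911 V.
Then V_B = V_A × (R3‖R_L)/(R2 + R3‖R_L) = 0.9911 × 4865/5045 = 0.956 V.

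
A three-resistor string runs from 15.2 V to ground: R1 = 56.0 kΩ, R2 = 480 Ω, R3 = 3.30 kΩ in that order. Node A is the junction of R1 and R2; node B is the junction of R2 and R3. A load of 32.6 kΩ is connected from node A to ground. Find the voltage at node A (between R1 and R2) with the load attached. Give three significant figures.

Below node A the series string R2+R3 = 3780 Ω sits in parallel with the 32600 Ω load: 3387 Ω.
V_A = 15.2 × 3387/(56000 + 3387) = 0.867 V.

V ≈ 0.867 V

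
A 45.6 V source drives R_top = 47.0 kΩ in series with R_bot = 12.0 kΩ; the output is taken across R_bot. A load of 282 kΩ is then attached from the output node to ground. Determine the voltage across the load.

The load sits in parallel with R_bot: R_bot‖R_L = (12.0 × 282) / (12.0 + 282) = 11.51 kΩ.
V_out = 45.6 × 11.51 / (47.0 + 11.51) = 45.6 × 11.51/58.51 = 8.97 V.
(Unloaded it would have been 9.27 V.)

V_out ≈ 8.97 V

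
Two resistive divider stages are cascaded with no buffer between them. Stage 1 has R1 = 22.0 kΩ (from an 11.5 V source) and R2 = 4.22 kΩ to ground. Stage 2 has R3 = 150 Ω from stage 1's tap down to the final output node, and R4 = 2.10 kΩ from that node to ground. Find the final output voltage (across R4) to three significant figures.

Stage 2 presents R3+R4 = 2250 Ω as a load on stage 1's tap.
Stage 1's lower leg becomes R2‖(R3+R4) = 1468 Ω, so V_mid = 11.5 × 1468/23470 = 0.7192 V.
Stage 2 is itself unloaded: V_out = V_mid × R4/(R3+R4) = 0.7192 × 2100/2250 = 0.671 V.

V_out ≈ 0.671 V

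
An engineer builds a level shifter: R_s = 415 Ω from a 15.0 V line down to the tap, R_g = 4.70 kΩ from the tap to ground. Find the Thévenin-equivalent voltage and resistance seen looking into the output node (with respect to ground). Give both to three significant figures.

V_th is the open-circuit tap voltage: 15.0 × 4700/(415 + 4700) = 13.8 V.
With the supply zeroed, R_s and R_g appear in parallel from the tap: R_th = R_s‖R_g = (415 × 4700)/5115 = 381 Ω.

V_th = 13.8 V, R_th = 381 Ω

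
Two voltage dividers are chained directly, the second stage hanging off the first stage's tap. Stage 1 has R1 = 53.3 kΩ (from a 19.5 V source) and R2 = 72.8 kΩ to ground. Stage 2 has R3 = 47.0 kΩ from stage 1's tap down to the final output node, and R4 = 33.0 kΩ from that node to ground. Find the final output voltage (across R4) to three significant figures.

Stage 2 presents R3+R4 = 80.00 kΩ as a load on stage 1's tap.
Stage 1's lower leg becomes R2‖(R3+R4) = 38.12 kΩ, so V_mid = 19.5 × 38.12/91.42 = 8.130 V.
Stage 2 is itself unloaded: V_out = V_mid × R4/(R3+R4) = 8.130 × 33.0/80.00 = 3.35 V.

V_out ≈ 3.35 V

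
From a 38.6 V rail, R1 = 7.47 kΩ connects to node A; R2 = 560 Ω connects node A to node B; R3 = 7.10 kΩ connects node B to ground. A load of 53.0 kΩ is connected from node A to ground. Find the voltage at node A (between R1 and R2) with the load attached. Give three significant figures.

Below node A the series string R2+R3 = 7660 Ω sits in parallel with the 53000 Ω load: 6693 Ω.
V_A = 38.6 × 6693/(7470 + 6693) = 18.2 V.

V ≈ 18.2 V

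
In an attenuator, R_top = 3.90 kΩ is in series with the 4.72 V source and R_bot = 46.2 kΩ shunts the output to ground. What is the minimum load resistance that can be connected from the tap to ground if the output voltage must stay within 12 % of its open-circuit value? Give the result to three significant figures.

R_L(min) ≈ 26.4 kΩ

Output resistance R_th = R_top‖R_bot = (3.90 × 46.2)/50.10 = 3.596 kΩ.
The fractional drop is R_th/(R_th + R_L); requiring this ≤ 0.120 gives R_L ≥ R_th(1/0.120 − 1) = 3.596 × 7.333 = 26.4 kΩ.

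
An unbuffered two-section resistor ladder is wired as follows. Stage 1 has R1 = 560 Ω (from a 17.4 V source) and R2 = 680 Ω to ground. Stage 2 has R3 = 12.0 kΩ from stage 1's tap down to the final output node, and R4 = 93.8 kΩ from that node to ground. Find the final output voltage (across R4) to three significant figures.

Stage 2 presents R3+R4 = 105800 Ω as a load on stage 1's tap.
Stage 1's lower leg becomes R2‖(R3+R4) = 675.7 Ω, so V_mid = 17.4 × 675.7/1236 = 9.514 V.
Stage 2 is itself unloaded: V_out = V_mid × R4/(R3+R4) = 9.514 × 93800/105800 = 8.44 V.

V_out ≈ 8.44 V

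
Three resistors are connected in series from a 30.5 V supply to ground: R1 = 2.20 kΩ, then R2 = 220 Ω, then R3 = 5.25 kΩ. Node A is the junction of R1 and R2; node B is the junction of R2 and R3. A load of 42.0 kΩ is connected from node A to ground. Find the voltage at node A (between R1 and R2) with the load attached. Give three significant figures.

Below node A the series string R2+R3 = 5470 Ω sits in parallel with the 42000 Ω load: 4840 Ω.
V_A = 30.5 × 4840/(2200 + 4840) = 21.0 V.

V ≈ 21.0 V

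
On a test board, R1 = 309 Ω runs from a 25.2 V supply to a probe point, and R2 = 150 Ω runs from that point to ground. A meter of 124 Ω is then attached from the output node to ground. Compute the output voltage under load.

V_out ≈ 4.54 V

The load sits in parallel with R2: R2‖R_L = (150 × 124) / (150 + 124) = 67.88 Ω.
V_out = 25.2 × 67.88 / (309 + 67.88) = 25.2 × 67.88/376.9 = 4.54 V.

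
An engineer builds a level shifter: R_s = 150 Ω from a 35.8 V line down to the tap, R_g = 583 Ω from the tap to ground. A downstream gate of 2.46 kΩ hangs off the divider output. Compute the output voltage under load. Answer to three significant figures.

The load sits in parallel with R_g: R_g‖R_L = (583 × 2460) / (583 + 2460) = 471.3 Ω.
V_out = 35.8 × 471.3 / (150 + 471.3) = 35.8 × 471.3/621.3 = 27.2 V.

V_out ≈ 27.2 V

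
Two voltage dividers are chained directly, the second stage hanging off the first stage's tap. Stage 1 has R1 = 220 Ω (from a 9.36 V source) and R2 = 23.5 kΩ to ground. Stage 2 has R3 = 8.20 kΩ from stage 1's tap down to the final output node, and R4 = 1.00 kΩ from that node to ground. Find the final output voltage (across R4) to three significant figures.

V_out ≈ 0.985 V

Stage 2 presents R3+R4 = 9200 Ω as a load on stage 1's tap.
Stage 1's lower leg becomes R2‖(R3+R4) = 6612 Ω, so V_mid = 9.36 × 6612/6832 = 9.059 V.
Stage 2 is itself unloaded: V_out = V_mid × R4/(R3+R4) = 9.059 × 1000/9200 = 0.985 V.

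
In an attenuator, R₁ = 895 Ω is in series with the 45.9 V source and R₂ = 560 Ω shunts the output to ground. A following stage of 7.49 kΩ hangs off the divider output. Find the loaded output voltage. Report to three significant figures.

V_out ≈ 16.9 V

The load sits in parallel with R₂: R₂‖R_L = (560 × 7490) / (560 + 7490) = 521.0 Ω.
V_out = 45.9 × 521.0 / (895 + 521.0) = 45.9 × 521.0/1416 = 16.9 V.
(Unloaded it would have been 17.7 V.)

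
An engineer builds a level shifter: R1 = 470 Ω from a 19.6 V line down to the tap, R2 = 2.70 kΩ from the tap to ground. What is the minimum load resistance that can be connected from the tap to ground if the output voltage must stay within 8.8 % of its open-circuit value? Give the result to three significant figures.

R_L(min) ≈ 4.15 kΩ

Output resistance R_th = R1‖R2 = (470 × 2700)/3170 = 400.3 Ω.
The fractional drop is R_th/(R_th + R_L); requiring this ≤ 0.0880 gives R_L ≥ R_th(1/0.0880 − 1) = 400.3 × 10.36 = 4.15 kΩ.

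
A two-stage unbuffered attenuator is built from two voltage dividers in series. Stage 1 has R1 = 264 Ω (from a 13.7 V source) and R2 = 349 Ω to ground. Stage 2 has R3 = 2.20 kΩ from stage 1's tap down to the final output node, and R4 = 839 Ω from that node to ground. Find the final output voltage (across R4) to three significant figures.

Stage 2 presents R3+R4 = 3039 Ω as a load on stage 1's tap.
Stage 1's lower leg becomes R2‖(R3+R4) = 313.0 Ω, so V_mid = 13.7 × 313.0/577.0 = 7.432 V.
Stage 2 is itself unloaded: V_out = V_mid × R4/(R3+R4) = 7.432 × 839/3039 = 2.05 V.

V_out ≈ 2.05 V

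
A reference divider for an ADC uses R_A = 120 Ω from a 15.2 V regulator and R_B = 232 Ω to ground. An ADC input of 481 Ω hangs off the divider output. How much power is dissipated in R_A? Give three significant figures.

Total resistance from the source is R_A + (R_B‖R_L) = 276.5 Ω, so I = 15.2/276.5 Ω = 54.97 mA.
P = I²·R_A = (54.97 mA)² × 120 Ω = 363 mW.

P ≈ 363 mW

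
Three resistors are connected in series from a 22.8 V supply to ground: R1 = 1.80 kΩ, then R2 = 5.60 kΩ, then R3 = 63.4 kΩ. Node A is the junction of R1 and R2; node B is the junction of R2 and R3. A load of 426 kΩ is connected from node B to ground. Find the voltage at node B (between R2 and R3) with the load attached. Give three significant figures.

V ≈ 20.1 V

At node B, R3 is in parallel with the load: R3‖R_L = 55.19 kΩ.
Below node A the resistance is R2 + (R3‖R_L) = 60.79 kΩ, so V_A = 22.8 × 60.79/62.59 = 22.14 V.
Then V_B = V_A × (R3‖R_L)/(R2 + R3‖R_L) = 22.14 × 55.19/60.79 = 20.1 V.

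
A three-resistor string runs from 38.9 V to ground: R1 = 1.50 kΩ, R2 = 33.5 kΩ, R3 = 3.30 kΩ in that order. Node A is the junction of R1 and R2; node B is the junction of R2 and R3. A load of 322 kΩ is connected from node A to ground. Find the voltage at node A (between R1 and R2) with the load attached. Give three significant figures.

Below node A the series string R2+R3 = 36.80 kΩ sits in parallel with the 322 kΩ load: 33.03 kΩ.
V_A = 38.9 × 33.03/(1.50 + 33.03) = 37.2 V.

V ≈ 37.2 V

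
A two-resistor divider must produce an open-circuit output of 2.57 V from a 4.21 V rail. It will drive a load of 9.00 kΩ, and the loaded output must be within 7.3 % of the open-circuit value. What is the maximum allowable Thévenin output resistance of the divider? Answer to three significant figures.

Loading drop = R_th/(R_th + R_L) ≤ 0.0730, so R_th ≤ R_L · ε/(1−ε) = 9.00 kΩ × 0.0730/0.9270 = 709 Ω.
(Any R1, R2 with R2/(R1+R2) = 0.610 and R1‖R2 ≤ 709 Ω will meet the spec.)

R_th ≤ 709 Ω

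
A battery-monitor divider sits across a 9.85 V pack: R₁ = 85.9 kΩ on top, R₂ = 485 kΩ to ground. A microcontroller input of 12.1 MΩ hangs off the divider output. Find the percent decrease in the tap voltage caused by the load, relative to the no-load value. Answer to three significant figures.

0.599 %

The divider's output (Thévenin) resistance is R₁‖R₂ = 72.98 kΩ.
Fractional drop under load = R_th/(R_th + R_L) = 72.98 / (72.98 + 12100) = 0.005995.
So the output falls by 0.599 %.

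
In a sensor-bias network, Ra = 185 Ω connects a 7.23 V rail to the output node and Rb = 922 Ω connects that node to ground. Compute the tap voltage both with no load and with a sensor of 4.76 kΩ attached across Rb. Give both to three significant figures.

Open-circuit: V = 7.23 × 922/(185 + 922) = 6.02 V.
With the load, Rb becomes Rb‖R_L = 772.4 Ω, so V = 7.23 × 772.4/957.4 = 5.83 V.

Unloaded: 6.02 V; loaded: 5.83 V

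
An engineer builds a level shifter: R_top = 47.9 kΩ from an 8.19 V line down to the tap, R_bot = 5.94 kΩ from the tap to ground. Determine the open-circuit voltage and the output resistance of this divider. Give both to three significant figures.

V_th = 0.904 V, R_th = 5.28 kΩ

V_th is the open-circuit tap voltage: 8.19 × 5.94/(47.9 + 5.94) = 0.904 V.
With the supply zeroed, R_top and R_bot appear in parallel from the tap: R_th = R_top‖R_bot = (47.9 × 5.94)/53.84 = 5.28 kΩ.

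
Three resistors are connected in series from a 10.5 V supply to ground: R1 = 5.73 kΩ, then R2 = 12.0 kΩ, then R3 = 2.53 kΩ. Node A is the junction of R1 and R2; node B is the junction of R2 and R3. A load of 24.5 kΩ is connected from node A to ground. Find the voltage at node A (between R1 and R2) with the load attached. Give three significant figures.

V ≈ 6.45 V

Below node A the series string R2+R3 = 14.53 kΩ sits in parallel with the 24.5 kΩ load: 9.121 kΩ.
V_A = 10.5 × 9.121/(5.73 + 9.121) = 6.45 V.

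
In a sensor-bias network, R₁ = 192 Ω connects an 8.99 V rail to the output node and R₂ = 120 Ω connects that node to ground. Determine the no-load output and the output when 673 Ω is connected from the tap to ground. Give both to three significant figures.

Unloaded: 3.46 V; loaded: 3.12 V

Open-circuit: V = 8.99 × 120/(192 + 120) = 3.46 V.
With the load, R₂ becomes R₂‖R_L = 101.8 Ω, so V = 8.99 × 101.8/293.8 = 3.12 V.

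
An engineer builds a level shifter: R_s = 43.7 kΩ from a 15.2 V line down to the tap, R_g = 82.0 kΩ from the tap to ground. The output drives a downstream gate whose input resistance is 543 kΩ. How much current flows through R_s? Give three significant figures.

R_g‖R_L = 71.24 kΩ, so the source sees R_s + R_g‖R_L = 114.9 kΩ.
I = 15.2 V / 114.9 kΩ = 0.132 mA.

I ≈ 0.132 mA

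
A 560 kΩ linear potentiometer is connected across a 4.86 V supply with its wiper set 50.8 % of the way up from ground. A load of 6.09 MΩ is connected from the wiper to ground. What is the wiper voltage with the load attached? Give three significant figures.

V ≈ 2.41 V

The wiper splits the pot into (1−α)R = 275.5 kΩ above and αR = 284.5 kΩ below.
Lower section ‖ load = 271.8 kΩ.
V_wiper = 4.86 × 271.8/(275.5 + 271.8) = 2.41 V.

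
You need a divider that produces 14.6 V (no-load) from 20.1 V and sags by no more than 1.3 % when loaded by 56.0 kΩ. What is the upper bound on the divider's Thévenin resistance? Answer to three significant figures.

Loading drop = R_th/(R_th + R_L) ≤ 0.0130, so R_th ≤ R_L · ε/(1−ε) = 56.0 kΩ × 0.0130/0.9870 = 738 Ω.
(Any R1, R2 with R2/(R1+R2) = 0.726 and R1‖R2 ≤ 738 Ω will meet the spec.)

R_th ≤ 738 Ω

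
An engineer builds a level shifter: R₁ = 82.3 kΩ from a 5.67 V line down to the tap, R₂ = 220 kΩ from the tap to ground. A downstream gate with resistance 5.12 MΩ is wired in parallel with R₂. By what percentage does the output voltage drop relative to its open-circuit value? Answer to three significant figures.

1.16 %

The divider's output (Thévenin) resistance is R₁‖R₂ = 59.89 kΩ.
Fractional drop under load = R_th/(R_th + R_L) = 59.89 / (59.89 + 5120) = 0.01156.
So the output falls by 1.16 %.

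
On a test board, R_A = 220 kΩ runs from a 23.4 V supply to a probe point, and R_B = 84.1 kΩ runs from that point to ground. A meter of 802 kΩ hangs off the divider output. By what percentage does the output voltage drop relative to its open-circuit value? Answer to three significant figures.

The divider's output (Thévenin) resistance is R_A‖R_B = 60.84 kΩ.
Fractional drop under load = R_th/(R_th + R_L) = 60.84 / (60.84 + 802) = 0.07051.
So the output falls by 7.05 %.

7.05 %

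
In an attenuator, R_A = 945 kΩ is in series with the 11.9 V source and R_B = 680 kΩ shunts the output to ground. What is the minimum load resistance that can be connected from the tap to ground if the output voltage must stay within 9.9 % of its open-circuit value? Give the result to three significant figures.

Output resistance R_th = R_A‖R_B = (945 × 680)/1625 = 395.4 kΩ.
The fractional drop is R_th/(R_th + R_L); requiring this ≤ 0.0990 gives R_L ≥ R_th(1/0.0990 − 1) = 395.4 × 9.101 = 3.60 MΩ.

R_L(min) ≈ 3.60 MΩ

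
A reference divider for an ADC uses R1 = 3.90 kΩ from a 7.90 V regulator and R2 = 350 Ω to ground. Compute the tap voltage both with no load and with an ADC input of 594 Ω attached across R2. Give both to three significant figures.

Open-circuit: V = 7.90 × 350/(3900 + 350) = 0.651 V.
With the load, R2 becomes R2‖R_L = 220.2 Ω, so V = 7.90 × 220.2/4120 = 0.422 V.

Unloaded: 0.651 V; loaded: 0.422 V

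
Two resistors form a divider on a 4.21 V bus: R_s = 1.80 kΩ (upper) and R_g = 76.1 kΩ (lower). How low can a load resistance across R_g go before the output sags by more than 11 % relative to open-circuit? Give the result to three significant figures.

Output resistance R_th = R_s‖R_g = (1.80 × 76.1)/77.90 = 1.758 kΩ.
The fractional drop is R_th/(R_th + R_L); requiring this ≤ 0.110 gives R_L ≥ R_th(1/0.110 − 1) = 1.758 × 8.091 = 14.2 kΩ.

R_L(min) ≈ 14.2 kΩ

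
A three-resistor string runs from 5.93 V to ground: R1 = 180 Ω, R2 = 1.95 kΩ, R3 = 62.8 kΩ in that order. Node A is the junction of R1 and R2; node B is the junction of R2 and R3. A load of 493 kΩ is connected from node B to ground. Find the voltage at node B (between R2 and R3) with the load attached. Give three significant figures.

At node B, R3 is in parallel with the load: R3‖R_L = 55700 Ω.
Below node A the resistance is R2 + (R3‖R_L) = 57650 Ω, so V_A = 5.93 × 57650/57830 = 5.912 V.
Then V_B = V_A × (R3‖R_L)/(R2 + R3‖R_L) = 5.912 × 55700/57650 = 5.71 V.

V ≈ 5.71 V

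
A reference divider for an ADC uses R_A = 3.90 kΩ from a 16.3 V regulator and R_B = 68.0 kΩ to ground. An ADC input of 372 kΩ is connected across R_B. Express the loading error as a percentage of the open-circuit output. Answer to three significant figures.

0.982 %

The divider's output (Thévenin) resistance is R_A‖R_B = 3.688 kΩ.
Fractional drop under load = R_th/(R_th + R_L) = 3.688 / (3.688 + 372) = 0.009818.
So the output falls by 0.982 %.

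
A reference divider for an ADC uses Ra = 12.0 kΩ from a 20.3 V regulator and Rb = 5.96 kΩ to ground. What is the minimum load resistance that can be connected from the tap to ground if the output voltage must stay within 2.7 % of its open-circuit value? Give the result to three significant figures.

Output resistance R_th = Ra‖Rb = (12.0 × 5.96)/17.96 = 3.982 kΩ.
The fractional drop is R_th/(R_th + R_L); requiring this ≤ 0.0270 gives R_L ≥ R_th(1/0.0270 − 1) = 3.982 × 36.04 = 144 kΩ.

R_L(min) ≈ 144 kΩ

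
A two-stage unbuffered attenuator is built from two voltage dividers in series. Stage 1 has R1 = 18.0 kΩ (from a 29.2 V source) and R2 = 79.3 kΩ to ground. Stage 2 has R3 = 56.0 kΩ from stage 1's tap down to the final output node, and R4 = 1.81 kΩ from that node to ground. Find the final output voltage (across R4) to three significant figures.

V_out ≈ 0.594 V

Stage 2 presents R3+R4 = 57.81 kΩ as a load on stage 1's tap.
Stage 1's lower leg becomes R2‖(R3+R4) = 33.44 kΩ, so V_mid = 29.2 × 33.44/51.44 = 18.98 V.
Stage 2 is itself unloaded: V_out = V_mid × R4/(R3+R4) = 18.98 × 1.81/57.81 = 0.594 V.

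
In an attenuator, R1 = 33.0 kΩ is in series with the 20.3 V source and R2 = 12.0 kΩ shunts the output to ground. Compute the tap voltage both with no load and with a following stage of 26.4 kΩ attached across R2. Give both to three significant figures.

Unloaded: 5.41 V; loaded: 4.06 V

Open-circuit: V = 20.3 × 12.0/(33.0 + 12.0) = 5.41 V.
With the load, R2 becomes R2‖R_L = 8.250 kΩ, so V = 20.3 × 8.250/41.25 = 4.06 V.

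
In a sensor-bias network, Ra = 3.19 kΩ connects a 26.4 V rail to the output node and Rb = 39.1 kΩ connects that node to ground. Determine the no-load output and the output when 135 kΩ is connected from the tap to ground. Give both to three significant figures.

Open-circuit: V = 26.4 × 39.1/(3.19 + 39.1) = 24.4 V.
With the load, Rb becomes Rb‖R_L = 30.32 kΩ, so V = 26.4 × 30.32/33.51 = 23.9 V.

Unloaded: 24.4 V; loaded: 23.9 V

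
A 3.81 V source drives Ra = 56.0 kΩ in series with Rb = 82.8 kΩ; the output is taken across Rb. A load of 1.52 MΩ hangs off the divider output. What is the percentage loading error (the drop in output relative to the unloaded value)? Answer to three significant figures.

The divider's output (Thévenin) resistance is Ra‖Rb = 33.41 kΩ.
Fractional drop under load = R_th/(R_th + R_L) = 33.41 / (33.41 + 1520) = 0.02151.
So the output falls by 2.15 %.

2.15 %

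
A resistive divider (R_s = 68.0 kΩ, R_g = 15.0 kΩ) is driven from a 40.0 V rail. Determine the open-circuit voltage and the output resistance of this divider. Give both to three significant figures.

V_th = 7.23 V, R_th = 12.3 kΩ

V_th is the open-circuit tap voltage: 40.0 × 15.0/(68.0 + 15.0) = 7.23 V.
With the supply zeroed, R_s and R_g appear in parallel from the tap: R_th = R_s‖R_g = (68.0 × 15.0)/83.00 = 12.3 kΩ.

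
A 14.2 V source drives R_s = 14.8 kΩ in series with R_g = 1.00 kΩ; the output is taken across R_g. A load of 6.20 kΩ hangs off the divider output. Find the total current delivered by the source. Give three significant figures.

I ≈ 0.907 mA

R_g‖R_L = 0.8611 kΩ, so the source sees R_s + R_g‖R_L = 15.66 kΩ.
I = 14.2 V / 15.66 kΩ = 0.907 mA.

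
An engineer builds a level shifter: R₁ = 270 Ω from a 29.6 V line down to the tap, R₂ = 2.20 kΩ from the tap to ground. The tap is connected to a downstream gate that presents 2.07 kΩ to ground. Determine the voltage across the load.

The load sits in parallel with R₂: R₂‖R_L = (2200 × 2070) / (2200 + 2070) = 1067 Ω.
V_out = 29.6 × 1067 / (270 + 1067) = 29.6 × 1067/1337 = 23.6 V.

V_out ≈ 23.6 V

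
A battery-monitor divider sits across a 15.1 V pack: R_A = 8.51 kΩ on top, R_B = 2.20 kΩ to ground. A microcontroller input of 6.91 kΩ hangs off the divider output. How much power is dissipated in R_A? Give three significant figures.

P ≈ 18.7 mW

Total resistance from the source is R_A + (R_B‖R_L) = 10.18 kΩ, so I = 15.1/10.18 kΩ = 1.483 mA.
P = I²·R_A = (1.483 mA)² × 8.51 kΩ = 18.7 mW.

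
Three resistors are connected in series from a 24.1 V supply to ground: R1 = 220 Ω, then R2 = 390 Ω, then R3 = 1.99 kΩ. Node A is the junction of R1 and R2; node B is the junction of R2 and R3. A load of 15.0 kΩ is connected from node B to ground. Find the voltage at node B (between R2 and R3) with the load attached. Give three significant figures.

V ≈ 17.9 V

At node B, R3 is in parallel with the load: R3‖R_L = 1757 Ω.
Below node A the resistance is R2 + (R3‖R_L) = 2147 Ω, so V_A = 24.1 × 2147/2367 = 21.86 V.
Then V_B = V_A × (R3‖R_L)/(R2 + R3‖R_L) = 21.86 × 1757/2147 = 17.9 V.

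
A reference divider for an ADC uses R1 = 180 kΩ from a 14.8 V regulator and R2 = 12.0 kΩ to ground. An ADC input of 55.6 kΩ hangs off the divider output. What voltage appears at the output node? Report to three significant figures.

V_out ≈ 0.769 V

The load sits in parallel with R2: R2‖R_L = (12.0 × 55.6) / (12.0 + 55.6) = 9.870 kΩ.
V_out = 14.8 × 9.870 / (180 + 9.870) = 14.8 × 9.870/189.9 = 0.769 V.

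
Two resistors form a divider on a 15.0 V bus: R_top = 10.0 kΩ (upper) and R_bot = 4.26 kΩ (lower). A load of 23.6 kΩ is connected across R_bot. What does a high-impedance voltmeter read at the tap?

The load sits in parallel with R_bot: R_bot‖R_L = (4.26 × 23.6) / (4.26 + 23.6) = 3.609 kΩ.
V_out = 15.0 × 3.609 / (10.0 + 3.609) = 15.0 × 3.609/13.61 = 3.98 V.
(Unloaded it would have been 4.48 V.)

V_out ≈ 3.98 V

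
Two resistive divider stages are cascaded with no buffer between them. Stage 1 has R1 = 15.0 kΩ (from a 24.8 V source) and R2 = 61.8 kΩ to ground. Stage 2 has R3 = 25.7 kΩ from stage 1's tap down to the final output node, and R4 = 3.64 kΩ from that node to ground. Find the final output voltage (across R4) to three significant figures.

Stage 2 presents R3+R4 = 29.34 kΩ as a load on stage 1's tap.
Stage 1's lower leg becomes R2‖(R3+R4) = 19.89 kΩ, so V_mid = 24.8 × 19.89/34.89 = 14.14 V.
Stage 2 is itself unloaded: V_out = V_mid × R4/(R3+R4) = 14.14 × 3.64/29.34 = 1.75 V.

V_out ≈ 1.75 V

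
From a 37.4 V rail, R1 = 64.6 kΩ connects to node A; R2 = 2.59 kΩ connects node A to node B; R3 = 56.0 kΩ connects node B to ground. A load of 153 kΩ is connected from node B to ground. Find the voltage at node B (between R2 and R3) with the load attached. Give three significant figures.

At node B, R3 is in parallel with the load: R3‖R_L = 41.00 kΩ.
Below node A the resistance is R2 + (R3‖R_L) = 43.59 kΩ, so V_A = 37.4 × 43.59/108.2 = 15.07 V.
Then V_B = V_A × (R3‖R_L)/(R2 + R3‖R_L) = 15.07 × 41.00/43.59 = 14.2 V.

V ≈ 14.2 V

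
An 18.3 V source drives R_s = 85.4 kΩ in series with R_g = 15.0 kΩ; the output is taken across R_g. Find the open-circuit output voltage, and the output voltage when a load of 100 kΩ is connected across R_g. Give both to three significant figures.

Open-circuit: V = 18.3 × 15.0/(85.4 + 15.0) = 2.73 V.
With the load, R_g becomes R_g‖R_L = 13.04 kΩ, so V = 18.3 × 13.04/98.44 = 2.42 V.

Unloaded: 2.73 V; loaded: 2.42 V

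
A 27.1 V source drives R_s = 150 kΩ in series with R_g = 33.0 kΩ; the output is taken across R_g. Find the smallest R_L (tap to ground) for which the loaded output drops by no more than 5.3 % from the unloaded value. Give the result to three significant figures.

Output resistance R_th = R_s‖R_g = (150 × 33.0)/183.0 = 27.05 kΩ.
The fractional drop is R_th/(R_th + R_L); requiring this ≤ 0.0530 gives R_L ≥ R_th(1/0.0530 − 1) = 27.05 × 17.87 = 483 kΩ.

R_L(min) ≈ 483 kΩ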